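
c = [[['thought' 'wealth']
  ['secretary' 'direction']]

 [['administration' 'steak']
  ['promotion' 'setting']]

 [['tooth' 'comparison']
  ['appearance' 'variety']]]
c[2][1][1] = 'variety'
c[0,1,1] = 'direction'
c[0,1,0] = 'secretary'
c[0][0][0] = 'thought'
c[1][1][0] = 'promotion'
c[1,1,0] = 'promotion'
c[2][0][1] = 'comparison'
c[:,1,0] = ['secretary', 'promotion', 'appearance']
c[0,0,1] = 'wealth'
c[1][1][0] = 'promotion'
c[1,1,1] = 'setting'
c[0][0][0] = 'thought'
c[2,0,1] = 'comparison'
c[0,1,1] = 'direction'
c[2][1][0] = 'appearance'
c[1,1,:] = ['promotion', 'setting']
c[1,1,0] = 'promotion'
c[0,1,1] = 'direction'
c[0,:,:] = [['thought', 'wealth'], ['secretary', 'direction']]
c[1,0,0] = 'administration'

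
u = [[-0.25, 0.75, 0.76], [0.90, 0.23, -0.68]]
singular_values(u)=[1.36, 0.83]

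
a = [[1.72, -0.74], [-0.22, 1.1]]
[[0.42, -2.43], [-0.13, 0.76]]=a @ [[0.21, -1.22], [-0.08, 0.45]]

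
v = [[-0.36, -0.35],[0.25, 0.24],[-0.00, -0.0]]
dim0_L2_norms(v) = [0.44, 0.42]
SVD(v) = [[-0.82, 0.57],[0.57, 0.82],[0.0, 0.00]] @ diag([0.6100792973304779, 0.001803044300656096]) @ [[0.72, 0.70], [0.7, -0.72]]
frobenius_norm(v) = 0.61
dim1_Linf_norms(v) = [0.36, 0.25, 0.0]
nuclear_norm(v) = 0.61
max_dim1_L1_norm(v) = 0.71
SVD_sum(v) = [[-0.36,-0.35], [0.25,0.24], [0.0,0.00]] + [[0.00, -0.0], [0.00, -0.00], [0.00, 0.00]]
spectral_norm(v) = 0.61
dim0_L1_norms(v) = [0.61, 0.59]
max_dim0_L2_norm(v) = 0.44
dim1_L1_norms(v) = [0.71, 0.49, 0.0]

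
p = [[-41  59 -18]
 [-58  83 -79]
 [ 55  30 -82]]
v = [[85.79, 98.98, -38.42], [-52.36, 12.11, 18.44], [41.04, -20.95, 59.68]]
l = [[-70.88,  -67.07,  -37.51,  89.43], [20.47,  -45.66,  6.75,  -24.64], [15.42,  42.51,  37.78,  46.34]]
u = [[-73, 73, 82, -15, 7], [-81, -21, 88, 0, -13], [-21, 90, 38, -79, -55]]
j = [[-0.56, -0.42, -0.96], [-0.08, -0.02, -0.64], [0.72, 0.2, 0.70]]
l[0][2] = -37.51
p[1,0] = -58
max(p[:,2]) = -18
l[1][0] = 20.47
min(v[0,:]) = -38.42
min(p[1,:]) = -79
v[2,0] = 41.04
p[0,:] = [-41, 59, -18]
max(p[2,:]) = 55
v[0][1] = 98.98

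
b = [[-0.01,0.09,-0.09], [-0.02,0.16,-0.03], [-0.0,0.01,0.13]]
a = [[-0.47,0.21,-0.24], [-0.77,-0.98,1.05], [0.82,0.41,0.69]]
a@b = [[0.00, -0.01, 0.0], [0.03, -0.22, 0.24], [-0.02, 0.15, 0.0]]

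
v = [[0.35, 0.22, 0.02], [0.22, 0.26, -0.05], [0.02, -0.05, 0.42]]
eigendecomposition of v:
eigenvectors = [[-0.62, 0.76, 0.21], [0.77, 0.64, -0.02], [0.15, -0.15, 0.98]]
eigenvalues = [0.07, 0.53, 0.43]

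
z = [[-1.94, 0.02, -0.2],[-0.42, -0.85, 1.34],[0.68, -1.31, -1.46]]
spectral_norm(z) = 2.38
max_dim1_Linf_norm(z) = 1.94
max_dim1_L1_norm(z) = 3.45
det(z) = -6.03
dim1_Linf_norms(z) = [1.94, 1.34, 1.46]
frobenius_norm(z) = 3.29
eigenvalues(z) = [(-1.91+0j), (-1.17+1.34j), (-1.17-1.34j)]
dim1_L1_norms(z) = [2.16, 2.61, 3.45]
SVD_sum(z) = [[-0.93, 0.36, 0.81], [-0.66, 0.26, 0.58], [1.29, -0.50, -1.13]] + [[-1.01, -0.33, -1.01], [0.31, 0.1, 0.31], [-0.57, -0.19, -0.57]] + [[-0.00,-0.01,0.0], [-0.07,-1.20,0.46], [-0.04,-0.62,0.24]]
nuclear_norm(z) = 5.58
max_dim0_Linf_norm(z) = 1.94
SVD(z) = [[-0.54, 0.84, 0.01], [-0.38, -0.25, 0.89], [0.75, 0.48, 0.46]] @ diag([2.37596361787191, 1.746141442366988, 1.454093170947982]) @ [[0.72, -0.28, -0.63], [-0.69, -0.22, -0.69], [-0.05, -0.93, 0.35]]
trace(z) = -4.25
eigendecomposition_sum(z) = [[(-1.83-0j), -0.21+0.00j, -0.20+0.00j], [-0.90-0.00j, (-0.1+0j), -0.10+0.00j], [(0.14+0j), (0.02-0j), 0.02-0.00j]] + [[-0.06+0.00j, (0.11-0.03j), -0.00-0.12j], [0.24-0.34j, (-0.37+0.79j), 0.72+0.57j], [0.27+0.32j, -0.66-0.57j, -0.74+0.54j]] + [[-0.06-0.00j, (0.11+0.03j), -0.00+0.12j], [0.24+0.34j, -0.37-0.79j, 0.72-0.57j], [0.27-0.32j, -0.66+0.57j, -0.74-0.54j]]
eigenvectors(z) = [[0.90+0.00j,0.05-0.08j,0.05+0.08j], [(0.44+0j),(0.19+0.68j),0.19-0.68j], [-0.07+0.00j,-0.70+0.00j,(-0.7-0j)]]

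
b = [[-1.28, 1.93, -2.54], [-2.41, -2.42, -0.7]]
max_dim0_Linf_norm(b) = 2.54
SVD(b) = [[0.41, 0.91], [0.91, -0.41]] @ diag([3.498737234908599, 3.4246514802332992]) @ [[-0.78, -0.40, -0.48], [-0.05, 0.80, -0.59]]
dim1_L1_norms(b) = [5.75, 5.53]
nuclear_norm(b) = 6.92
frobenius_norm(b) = 4.90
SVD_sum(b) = [[-1.12, -0.58, -0.69], [-2.48, -1.29, -1.53]] + [[-0.16, 2.51, -1.85],  [0.07, -1.13, 0.83]]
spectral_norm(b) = 3.50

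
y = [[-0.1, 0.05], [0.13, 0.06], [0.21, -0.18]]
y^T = [[-0.1, 0.13, 0.21], [0.05, 0.06, -0.18]]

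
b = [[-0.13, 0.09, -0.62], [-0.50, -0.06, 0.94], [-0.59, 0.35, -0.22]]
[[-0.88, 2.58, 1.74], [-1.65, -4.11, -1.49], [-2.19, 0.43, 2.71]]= b @[[4.48, 0.16, -1.14], [1.76, -1.25, 4.64], [0.74, -4.37, -1.90]]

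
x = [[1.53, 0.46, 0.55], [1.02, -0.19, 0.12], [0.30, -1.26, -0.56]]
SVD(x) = [[-0.87, 0.08, 0.49], [-0.49, -0.30, -0.82], [0.08, -0.95, 0.3]] @ diag([1.9383883527300168, 1.4763976668970593, 0.0007233128883785483]) @ [[-0.93, -0.21, -0.30], [-0.32, 0.88, 0.37], [-0.19, -0.44, 0.88]]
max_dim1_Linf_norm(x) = 1.53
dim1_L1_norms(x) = [2.54, 1.33, 2.12]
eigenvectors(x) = [[0.87, 0.25, -0.19],[0.47, -0.20, -0.44],[-0.14, -0.95, 0.88]]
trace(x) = 0.78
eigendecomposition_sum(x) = [[1.68, 0.13, 0.42], [0.9, 0.07, 0.22], [-0.28, -0.02, -0.07]] + [[-0.15, 0.33, 0.13], [0.12, -0.26, -0.1], [0.58, -1.24, -0.49]] + [[-0.0,0.0,-0.00], [-0.00,0.00,-0.00], [0.0,-0.0,0.0]]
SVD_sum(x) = [[1.57, 0.35, 0.51], [0.88, 0.2, 0.28], [-0.14, -0.03, -0.05]] + [[-0.04, 0.11, 0.04], [0.14, -0.39, -0.16], [0.44, -1.23, -0.51]] + [[-0.00, -0.00, 0.0],[0.00, 0.0, -0.00],[-0.00, -0.00, 0.00]]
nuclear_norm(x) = 3.42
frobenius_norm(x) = 2.44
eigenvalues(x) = [1.68, -0.91, 0.0]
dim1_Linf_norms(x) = [1.53, 1.02, 1.26]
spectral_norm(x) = 1.94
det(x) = -0.00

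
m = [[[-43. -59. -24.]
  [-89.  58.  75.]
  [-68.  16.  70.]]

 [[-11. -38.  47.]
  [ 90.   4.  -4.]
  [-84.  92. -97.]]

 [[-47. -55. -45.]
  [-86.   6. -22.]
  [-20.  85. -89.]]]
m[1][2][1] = 92.0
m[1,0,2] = 47.0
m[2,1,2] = -22.0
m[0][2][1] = 16.0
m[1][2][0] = -84.0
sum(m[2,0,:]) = -147.0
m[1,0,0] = -11.0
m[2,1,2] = -22.0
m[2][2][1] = 85.0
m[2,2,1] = 85.0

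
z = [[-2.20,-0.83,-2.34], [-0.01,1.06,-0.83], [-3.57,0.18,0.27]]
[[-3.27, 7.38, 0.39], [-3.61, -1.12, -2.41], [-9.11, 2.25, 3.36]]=z @ [[2.41, -0.86, -0.92], [-3.18, -2.27, -1.36], [0.26, -1.54, 1.18]]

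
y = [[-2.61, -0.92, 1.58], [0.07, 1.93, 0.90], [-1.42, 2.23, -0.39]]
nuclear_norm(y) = 7.63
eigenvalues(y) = [(-1.83+1.28j), (-1.83-1.28j), (2.59+0j)]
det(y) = 12.93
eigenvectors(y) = [[0.76+0.00j, (0.76-0j), 0.04+0.00j], [(-0.05-0.14j), (-0.05+0.14j), (0.81+0j)], [0.35+0.53j, 0.35-0.53j, 0.59+0.00j]]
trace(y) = -1.07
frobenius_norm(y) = 4.67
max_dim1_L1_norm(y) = 5.11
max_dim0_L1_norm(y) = 5.08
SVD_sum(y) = [[-2.31, 0.75, 1.06], [-0.74, 0.24, 0.34], [-1.49, 0.48, 0.69]] + [[-0.37, -1.68, 0.38],  [0.35, 1.59, -0.36],  [0.4, 1.82, -0.41]] + [[0.07,  0.02,  0.14],[0.46,  0.10,  0.92],[-0.33,  -0.08,  -0.67]]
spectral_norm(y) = 3.26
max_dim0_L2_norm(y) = 3.09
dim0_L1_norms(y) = [4.1, 5.08, 2.87]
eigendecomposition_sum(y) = [[-1.30+0.09j, (-0.51-0.8j), (0.78+1.09j)], [(0.1+0.24j), -0.12+0.15j, 0.16-0.22j], [(-0.66-0.87j), 0.33-0.72j, (-0.41+1.04j)]] + [[(-1.3-0.09j), (-0.51+0.8j), (0.78-1.09j)],  [0.10-0.24j, (-0.12-0.15j), 0.16+0.22j],  [-0.66+0.87j, 0.33+0.72j, (-0.41-1.04j)]] + [[-0.01+0.00j, 0.10+0.00j, (0.03-0j)],[(-0.13+0j), 2.17+0.00j, 0.59-0.00j],[(-0.1+0j), (1.58+0j), 0.43-0.00j]]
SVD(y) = [[-0.81, -0.57, 0.12],  [-0.26, 0.54, 0.8],  [-0.52, 0.62, -0.59]] @ diag([3.2640985490947494, 3.0880754127590078, 1.2827902817338561]) @ [[0.87,-0.28,-0.4], [0.21,0.95,-0.21], [0.44,0.10,0.89]]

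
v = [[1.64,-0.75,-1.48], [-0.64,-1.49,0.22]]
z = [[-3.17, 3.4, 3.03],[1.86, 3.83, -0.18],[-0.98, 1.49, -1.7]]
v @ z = [[-5.14, 0.5, 7.62], [-0.96, -7.55, -2.04]]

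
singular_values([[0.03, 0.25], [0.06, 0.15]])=[0.3, 0.04]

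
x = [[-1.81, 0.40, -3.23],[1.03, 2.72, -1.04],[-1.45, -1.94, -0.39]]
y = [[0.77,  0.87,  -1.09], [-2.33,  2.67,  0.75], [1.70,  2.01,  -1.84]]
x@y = [[-7.82, -7.0, 8.22],[-7.31, 6.07, 2.83],[2.74, -7.23, 0.84]]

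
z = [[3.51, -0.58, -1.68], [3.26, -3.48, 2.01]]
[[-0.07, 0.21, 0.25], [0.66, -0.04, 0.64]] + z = [[3.44, -0.37, -1.43], [3.92, -3.52, 2.65]]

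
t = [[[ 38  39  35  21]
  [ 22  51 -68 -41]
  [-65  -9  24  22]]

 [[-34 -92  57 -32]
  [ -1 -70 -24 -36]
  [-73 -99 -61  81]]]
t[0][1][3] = -41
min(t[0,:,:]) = -68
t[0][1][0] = 22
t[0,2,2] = 24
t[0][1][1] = 51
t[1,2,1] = -99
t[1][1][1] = -70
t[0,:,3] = [21, -41, 22]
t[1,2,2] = -61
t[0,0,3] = 21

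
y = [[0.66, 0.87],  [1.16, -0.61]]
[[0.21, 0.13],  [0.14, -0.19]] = y @ [[0.18, -0.06], [0.11, 0.2]]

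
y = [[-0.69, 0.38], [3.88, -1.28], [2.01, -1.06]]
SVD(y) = [[-0.16,  -0.32], [0.86,  -0.5], [0.48,  0.80]] @ diag([4.728131905034614, 0.3489537055165849]) @ [[0.94,-0.35], [-0.35,-0.94]]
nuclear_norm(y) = 5.08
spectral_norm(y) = 4.73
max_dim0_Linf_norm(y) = 3.88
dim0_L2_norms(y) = [4.42, 1.7]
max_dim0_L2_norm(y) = 4.42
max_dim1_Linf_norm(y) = 3.88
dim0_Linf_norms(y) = [3.88, 1.28]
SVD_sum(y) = [[-0.73, 0.28], [3.82, -1.44], [2.11, -0.8]] + [[0.04, 0.1], [0.06, 0.16], [-0.1, -0.26]]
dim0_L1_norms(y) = [6.58, 2.72]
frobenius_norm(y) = 4.74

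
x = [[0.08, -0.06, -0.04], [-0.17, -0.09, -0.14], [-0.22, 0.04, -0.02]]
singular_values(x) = [0.31, 0.16, 0.0]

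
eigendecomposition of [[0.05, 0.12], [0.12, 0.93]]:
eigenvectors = [[-0.99, -0.13], [0.13, -0.99]]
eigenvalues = [0.03, 0.95]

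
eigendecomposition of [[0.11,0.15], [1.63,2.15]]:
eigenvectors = [[-0.80, -0.07], [0.6, -1.0]]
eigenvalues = [-0.0, 2.26]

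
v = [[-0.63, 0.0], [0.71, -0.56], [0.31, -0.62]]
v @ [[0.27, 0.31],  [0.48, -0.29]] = [[-0.17, -0.20],[-0.08, 0.38],[-0.21, 0.28]]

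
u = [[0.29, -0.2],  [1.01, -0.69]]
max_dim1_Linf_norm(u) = 1.01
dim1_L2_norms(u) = [0.35, 1.22]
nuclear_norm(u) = 1.27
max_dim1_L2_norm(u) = 1.22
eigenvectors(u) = [[0.56,  0.28], [0.83,  0.96]]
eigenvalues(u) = [-0.0, -0.4]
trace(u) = -0.40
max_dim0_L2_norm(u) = 1.05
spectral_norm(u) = 1.27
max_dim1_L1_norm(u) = 1.7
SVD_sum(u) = [[0.29,-0.20], [1.01,-0.69]] + [[-0.0, -0.0], [0.00, 0.00]]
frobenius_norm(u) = 1.27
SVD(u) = [[-0.28, -0.96],[-0.96, 0.28]] @ diag([1.2729091766557674, 0.0014926438074644379]) @ [[-0.83, 0.56],[0.56, 0.83]]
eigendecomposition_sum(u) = [[-0.01,0.0], [-0.01,0.00]] + [[0.3, -0.2],[1.02, -0.69]]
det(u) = 0.00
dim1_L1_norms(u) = [0.49, 1.7]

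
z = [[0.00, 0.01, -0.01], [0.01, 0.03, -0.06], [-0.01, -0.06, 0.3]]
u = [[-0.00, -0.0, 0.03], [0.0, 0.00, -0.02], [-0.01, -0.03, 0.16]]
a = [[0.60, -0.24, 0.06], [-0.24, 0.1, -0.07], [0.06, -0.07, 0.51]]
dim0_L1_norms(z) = [0.02, 0.1, 0.37]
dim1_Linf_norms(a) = [0.6, 0.24, 0.51]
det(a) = -0.00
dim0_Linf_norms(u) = [0.01, 0.03, 0.16]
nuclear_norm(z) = 0.34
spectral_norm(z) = 0.31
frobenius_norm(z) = 0.31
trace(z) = 0.33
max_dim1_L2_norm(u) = 0.16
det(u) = 0.00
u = a @ z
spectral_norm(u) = 0.17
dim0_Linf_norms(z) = [0.01, 0.06, 0.3]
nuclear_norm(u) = 0.17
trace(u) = 0.16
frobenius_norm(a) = 0.87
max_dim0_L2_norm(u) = 0.16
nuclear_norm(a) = 1.21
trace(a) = 1.21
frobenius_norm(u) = 0.17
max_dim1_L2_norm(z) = 0.31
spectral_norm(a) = 0.73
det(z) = -0.00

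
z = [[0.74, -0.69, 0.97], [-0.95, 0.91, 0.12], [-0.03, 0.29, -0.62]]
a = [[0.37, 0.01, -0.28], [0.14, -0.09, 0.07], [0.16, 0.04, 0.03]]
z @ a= [[0.33,0.11,-0.23], [-0.2,-0.09,0.33], [-0.07,-0.05,0.01]]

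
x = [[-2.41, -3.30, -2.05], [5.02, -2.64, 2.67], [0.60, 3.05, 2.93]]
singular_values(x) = [6.85, 5.48, 1.25]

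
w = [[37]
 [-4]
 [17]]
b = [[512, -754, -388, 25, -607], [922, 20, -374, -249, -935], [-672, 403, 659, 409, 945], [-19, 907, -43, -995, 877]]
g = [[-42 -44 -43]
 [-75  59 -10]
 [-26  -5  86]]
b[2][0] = -672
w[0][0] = 37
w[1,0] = -4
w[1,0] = -4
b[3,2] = -43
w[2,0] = 17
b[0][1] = -754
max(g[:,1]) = 59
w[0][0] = 37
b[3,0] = -19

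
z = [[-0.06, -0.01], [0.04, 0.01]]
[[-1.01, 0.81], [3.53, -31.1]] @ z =[[0.09, 0.02], [-1.46, -0.35]]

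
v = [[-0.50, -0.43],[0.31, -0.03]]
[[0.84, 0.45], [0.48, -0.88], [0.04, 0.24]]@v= [[-0.28, -0.37], [-0.51, -0.18], [0.05, -0.02]]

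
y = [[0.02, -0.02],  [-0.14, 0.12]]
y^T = [[0.02, -0.14], [-0.02, 0.12]]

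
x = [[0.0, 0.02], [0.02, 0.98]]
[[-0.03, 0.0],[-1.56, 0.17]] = x @ [[-1.29, 0.14], [-1.57, 0.17]]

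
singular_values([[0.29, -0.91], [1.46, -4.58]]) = [4.9, 0.0]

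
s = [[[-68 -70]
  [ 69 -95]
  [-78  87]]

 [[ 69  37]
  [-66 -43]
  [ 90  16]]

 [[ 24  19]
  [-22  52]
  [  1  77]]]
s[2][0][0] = 24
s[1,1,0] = -66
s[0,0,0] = -68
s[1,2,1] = 16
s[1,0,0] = 69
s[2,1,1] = 52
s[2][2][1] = 77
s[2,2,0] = 1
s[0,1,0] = 69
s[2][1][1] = 52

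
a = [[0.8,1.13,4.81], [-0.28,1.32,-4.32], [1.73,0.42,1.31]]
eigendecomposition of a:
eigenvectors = [[-0.82+0.00j,(-0.3-0.3j),(-0.3+0.3j)], [0.42+0.00j,0.85+0.00j,(0.85-0j)], [(0.38+0j),(-0.25-0.18j),-0.25+0.18j]]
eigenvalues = [(-1.99+0j), (2.71+1.04j), (2.71-1.04j)]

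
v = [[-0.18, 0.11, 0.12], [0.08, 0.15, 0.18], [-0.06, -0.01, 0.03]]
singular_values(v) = [0.29, 0.2, 0.03]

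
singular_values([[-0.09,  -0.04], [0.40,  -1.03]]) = [1.1, 0.1]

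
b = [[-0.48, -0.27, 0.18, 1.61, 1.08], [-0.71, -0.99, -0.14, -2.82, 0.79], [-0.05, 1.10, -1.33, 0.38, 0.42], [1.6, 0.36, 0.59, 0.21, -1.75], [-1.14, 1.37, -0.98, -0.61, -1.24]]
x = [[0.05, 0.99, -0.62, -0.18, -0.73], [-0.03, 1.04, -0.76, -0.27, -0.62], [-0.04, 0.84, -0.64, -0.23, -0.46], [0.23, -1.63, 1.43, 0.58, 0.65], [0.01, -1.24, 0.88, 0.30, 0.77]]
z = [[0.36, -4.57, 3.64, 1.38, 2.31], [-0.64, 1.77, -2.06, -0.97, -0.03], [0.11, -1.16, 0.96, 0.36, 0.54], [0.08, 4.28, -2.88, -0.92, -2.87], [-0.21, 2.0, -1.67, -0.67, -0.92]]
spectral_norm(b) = 3.56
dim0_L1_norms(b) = [3.98, 4.09, 3.22, 5.63, 5.28]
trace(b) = -3.83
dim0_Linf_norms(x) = [0.23, 1.63, 1.43, 0.58, 0.77]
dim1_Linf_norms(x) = [0.99, 1.04, 0.84, 1.63, 1.24]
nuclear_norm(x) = 4.19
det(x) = 0.00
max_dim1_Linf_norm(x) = 1.63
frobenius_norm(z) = 9.84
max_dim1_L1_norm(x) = 4.52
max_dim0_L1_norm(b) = 5.63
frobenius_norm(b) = 5.45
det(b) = -0.02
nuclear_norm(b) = 10.29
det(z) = 0.00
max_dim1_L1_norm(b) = 5.45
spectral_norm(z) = 9.70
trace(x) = 1.80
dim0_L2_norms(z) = [0.78, 6.91, 5.43, 2.07, 3.84]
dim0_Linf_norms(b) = [1.6, 1.37, 1.33, 2.82, 1.75]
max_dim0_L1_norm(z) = 13.78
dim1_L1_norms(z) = [12.26, 5.47, 3.13, 11.03, 5.47]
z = b @ x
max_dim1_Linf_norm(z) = 4.57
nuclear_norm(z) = 11.35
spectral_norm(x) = 3.70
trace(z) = 1.25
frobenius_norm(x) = 3.73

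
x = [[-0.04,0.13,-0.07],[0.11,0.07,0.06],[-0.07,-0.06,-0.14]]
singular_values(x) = [0.21, 0.15, 0.06]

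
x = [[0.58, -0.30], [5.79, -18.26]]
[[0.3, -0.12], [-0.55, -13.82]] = x @ [[0.63, 0.23], [0.23, 0.83]]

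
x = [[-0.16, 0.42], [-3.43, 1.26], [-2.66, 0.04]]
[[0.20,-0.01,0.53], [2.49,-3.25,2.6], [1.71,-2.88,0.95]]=x@[[-0.64, 1.09, -0.34], [0.23, 0.39, 1.14]]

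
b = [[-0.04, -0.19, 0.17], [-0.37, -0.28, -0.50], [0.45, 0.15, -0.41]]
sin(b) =[[-0.04, -0.18, 0.17], [-0.39, -0.29, -0.47], [0.42, 0.13, -0.41]]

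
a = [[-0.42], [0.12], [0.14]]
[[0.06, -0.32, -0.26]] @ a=[[-0.10]]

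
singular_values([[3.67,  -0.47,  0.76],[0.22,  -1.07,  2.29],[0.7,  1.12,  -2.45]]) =[4.02, 3.51, 0.0]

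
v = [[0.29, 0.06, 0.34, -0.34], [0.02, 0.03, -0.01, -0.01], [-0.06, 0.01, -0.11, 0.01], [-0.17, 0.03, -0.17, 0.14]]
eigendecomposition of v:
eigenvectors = [[(-0.88+0j),0.53+0.34j,0.53-0.34j,(0.48+0j)],  [-0.06+0.00j,(-0.18-0.1j),(-0.18+0.1j),(0.79+0j)],  [(0.11+0j),(-0.68+0j),-0.68-0.00j,-0.11+0.00j],  [(0.45+0j),(-0.14+0.29j),-0.14-0.29j,(0.38+0j)]]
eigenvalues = [(0.43+0j), (-0.06+0.03j), (-0.06-0.03j), (0.04+0j)]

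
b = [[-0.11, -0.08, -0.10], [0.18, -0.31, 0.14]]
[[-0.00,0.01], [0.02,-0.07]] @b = [[0.00, -0.00, 0.00], [-0.01, 0.02, -0.01]]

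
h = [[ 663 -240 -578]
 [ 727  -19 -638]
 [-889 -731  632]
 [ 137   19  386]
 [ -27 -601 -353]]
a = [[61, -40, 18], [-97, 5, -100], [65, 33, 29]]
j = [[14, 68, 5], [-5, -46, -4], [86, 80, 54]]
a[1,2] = -100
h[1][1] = -19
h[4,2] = -353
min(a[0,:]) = -40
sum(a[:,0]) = 29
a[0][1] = -40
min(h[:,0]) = -889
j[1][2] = -4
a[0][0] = 61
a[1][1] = 5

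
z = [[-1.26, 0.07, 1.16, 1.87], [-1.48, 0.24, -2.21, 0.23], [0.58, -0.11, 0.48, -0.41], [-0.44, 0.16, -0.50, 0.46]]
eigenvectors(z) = [[-0.84, 0.24, -0.60, 0.20], [-0.48, 0.79, -0.07, -0.92], [0.22, -0.34, 0.33, -0.20], [-0.1, 0.46, -0.72, 0.29]]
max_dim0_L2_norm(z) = 2.59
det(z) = -0.00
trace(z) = -0.08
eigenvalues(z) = [-1.29, 0.87, 0.34, 0.0]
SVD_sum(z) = [[-0.25,0.04,-0.3,0.1], [-1.64,0.27,-1.93,0.65], [0.52,-0.09,0.61,-0.20], [-0.48,0.08,-0.57,0.19]] + [[-0.98, 0.04, 1.45, 1.79], [0.21, -0.01, -0.3, -0.38], [0.1, -0.00, -0.14, -0.18], [-0.08, 0.00, 0.12, 0.15]] + [[-0.02, -0.01, 0.01, -0.02], [-0.04, -0.03, 0.02, -0.04], [-0.03, -0.02, 0.02, -0.03], [0.13, 0.08, -0.06, 0.12]] + [[-0.0,0.00,0.0,-0.00], [-0.0,0.0,0.00,-0.00], [-0.0,0.00,0.00,-0.00], [-0.00,0.0,0.00,-0.00]]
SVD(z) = [[-0.14,0.97,-0.17,0.10],[-0.91,-0.20,-0.31,0.18],[0.29,-0.10,-0.24,0.92],[-0.27,0.08,0.90,0.32]] @ diag([2.889033597942356, 2.5795145516906266, 0.21769076368287446, 0.0005281890928097637]) @ [[0.63, -0.10, 0.73, -0.25],[-0.39, 0.02, 0.58, 0.72],[0.65, 0.38, -0.30, 0.59],[-0.19, 0.92, 0.20, -0.29]]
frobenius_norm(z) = 3.88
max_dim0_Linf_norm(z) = 2.21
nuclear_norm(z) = 5.69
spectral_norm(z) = 2.89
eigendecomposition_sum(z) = [[-1.16, -0.02, 1.16, 1.52], [-0.66, -0.01, 0.66, 0.86], [0.31, 0.01, -0.31, -0.40], [-0.14, -0.00, 0.14, 0.19]] + [[-0.26, 0.08, -0.92, -0.22], [-0.84, 0.25, -2.99, -0.70], [0.36, -0.11, 1.29, 0.3], [-0.49, 0.14, -1.74, -0.41]] + [[0.16, 0.02, 0.92, 0.57],[0.02, 0.0, 0.11, 0.07],[-0.09, -0.01, -0.51, -0.31],[0.19, 0.02, 1.10, 0.68]] + [[-0.0, -0.0, -0.00, -0.00],[0.0, 0.0, 0.01, 0.0],[0.00, 0.00, 0.0, 0.00],[-0.0, -0.0, -0.0, -0.0]]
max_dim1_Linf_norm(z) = 2.21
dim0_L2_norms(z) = [2.08, 0.32, 2.59, 1.98]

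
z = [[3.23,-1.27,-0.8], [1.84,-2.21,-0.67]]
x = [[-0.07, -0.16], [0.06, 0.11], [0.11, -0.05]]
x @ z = [[-0.52, 0.44, 0.16],  [0.40, -0.32, -0.12],  [0.26, -0.03, -0.05]]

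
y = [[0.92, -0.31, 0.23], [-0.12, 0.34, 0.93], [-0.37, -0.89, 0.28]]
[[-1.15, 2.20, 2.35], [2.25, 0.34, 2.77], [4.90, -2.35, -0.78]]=y @ [[-3.13, 2.85, 2.13],[-3.20, 1.51, 0.91],[3.19, 0.18, 2.92]]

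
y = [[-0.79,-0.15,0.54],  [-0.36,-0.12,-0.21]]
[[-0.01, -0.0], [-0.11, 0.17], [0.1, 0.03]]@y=[[0.01, 0.00, -0.01], [0.03, -0.0, -0.10], [-0.09, -0.02, 0.05]]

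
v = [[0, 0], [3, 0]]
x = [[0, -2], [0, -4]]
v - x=[[0, 2], [3, 4]]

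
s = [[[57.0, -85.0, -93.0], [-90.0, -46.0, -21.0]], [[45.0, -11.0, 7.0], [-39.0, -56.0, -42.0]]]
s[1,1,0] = -39.0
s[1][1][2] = -42.0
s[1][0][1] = -11.0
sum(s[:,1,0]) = -129.0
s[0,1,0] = -90.0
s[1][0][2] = 7.0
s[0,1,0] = -90.0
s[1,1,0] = -39.0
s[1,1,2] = -42.0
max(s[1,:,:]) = 45.0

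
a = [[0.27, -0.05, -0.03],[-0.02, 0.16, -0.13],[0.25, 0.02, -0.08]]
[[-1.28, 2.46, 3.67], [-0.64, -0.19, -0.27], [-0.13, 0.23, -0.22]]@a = [[0.52,  0.53,  -0.57], [-0.24,  -0.00,  0.07], [-0.09,  0.04,  -0.01]]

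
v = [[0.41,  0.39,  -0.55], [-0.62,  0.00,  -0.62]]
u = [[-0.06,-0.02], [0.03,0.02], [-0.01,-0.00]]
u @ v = [[-0.01,-0.02,0.05], [-0.00,0.01,-0.03], [-0.00,-0.0,0.01]]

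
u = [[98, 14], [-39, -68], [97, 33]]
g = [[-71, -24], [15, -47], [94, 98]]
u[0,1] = 14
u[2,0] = 97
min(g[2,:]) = 94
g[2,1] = 98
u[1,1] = -68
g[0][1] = -24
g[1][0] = 15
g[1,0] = 15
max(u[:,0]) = 98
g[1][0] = 15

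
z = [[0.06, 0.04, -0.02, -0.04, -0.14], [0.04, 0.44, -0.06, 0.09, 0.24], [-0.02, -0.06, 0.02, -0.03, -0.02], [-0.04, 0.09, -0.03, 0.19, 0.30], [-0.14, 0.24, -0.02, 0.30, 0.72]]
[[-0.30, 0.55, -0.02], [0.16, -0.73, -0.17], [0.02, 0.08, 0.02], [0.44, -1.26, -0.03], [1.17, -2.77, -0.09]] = z @ [[0.19, 0.50, -0.23], [-0.70, 0.32, -0.32], [0.16, -0.21, 0.09], [-0.91, -1.84, 0.13], [2.28, -3.09, -0.12]]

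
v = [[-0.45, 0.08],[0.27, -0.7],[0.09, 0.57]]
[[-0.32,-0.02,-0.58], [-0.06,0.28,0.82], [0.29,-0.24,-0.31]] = v@[[0.77, -0.04, 1.15], [0.38, -0.42, -0.73]]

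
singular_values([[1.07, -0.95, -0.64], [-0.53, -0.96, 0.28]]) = [1.57, 1.12]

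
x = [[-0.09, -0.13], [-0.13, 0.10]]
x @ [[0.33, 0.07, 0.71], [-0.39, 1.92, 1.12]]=[[0.02, -0.26, -0.21], [-0.08, 0.18, 0.02]]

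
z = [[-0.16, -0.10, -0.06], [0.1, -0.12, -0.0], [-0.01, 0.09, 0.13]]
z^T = [[-0.16, 0.10, -0.01], [-0.10, -0.12, 0.09], [-0.06, -0.0, 0.13]]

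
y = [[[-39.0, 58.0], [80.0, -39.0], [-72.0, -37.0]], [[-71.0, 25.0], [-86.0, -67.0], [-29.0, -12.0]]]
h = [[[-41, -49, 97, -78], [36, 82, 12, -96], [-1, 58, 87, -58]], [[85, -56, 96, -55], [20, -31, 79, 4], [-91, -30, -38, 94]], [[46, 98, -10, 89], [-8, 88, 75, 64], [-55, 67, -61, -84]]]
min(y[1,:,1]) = -67.0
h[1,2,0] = -91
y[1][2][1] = -12.0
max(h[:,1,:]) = 88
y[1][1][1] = -67.0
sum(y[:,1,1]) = -106.0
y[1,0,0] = -71.0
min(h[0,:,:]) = -96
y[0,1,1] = -39.0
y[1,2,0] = -29.0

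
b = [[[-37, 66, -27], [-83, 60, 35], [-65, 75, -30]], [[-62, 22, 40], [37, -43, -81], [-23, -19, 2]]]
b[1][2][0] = -23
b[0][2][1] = 75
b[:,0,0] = [-37, -62]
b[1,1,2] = -81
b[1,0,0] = -62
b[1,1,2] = -81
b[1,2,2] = 2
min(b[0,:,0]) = -83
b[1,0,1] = 22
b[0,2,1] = 75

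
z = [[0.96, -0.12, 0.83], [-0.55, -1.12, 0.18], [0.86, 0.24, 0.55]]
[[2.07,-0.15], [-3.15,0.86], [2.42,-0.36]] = z @ [[1.77, -2.0], [2.06, 0.57], [0.74, 2.22]]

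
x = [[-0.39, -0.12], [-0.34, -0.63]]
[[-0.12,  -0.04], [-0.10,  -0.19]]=x@ [[0.30, -0.00], [-0.00, 0.3]]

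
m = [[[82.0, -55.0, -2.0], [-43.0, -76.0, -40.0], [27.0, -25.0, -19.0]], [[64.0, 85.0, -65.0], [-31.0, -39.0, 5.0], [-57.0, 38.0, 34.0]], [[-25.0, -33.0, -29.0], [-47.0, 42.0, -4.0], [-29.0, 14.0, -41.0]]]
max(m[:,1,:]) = 42.0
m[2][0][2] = -29.0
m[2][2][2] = -41.0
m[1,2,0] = -57.0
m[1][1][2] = 5.0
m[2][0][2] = -29.0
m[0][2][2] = -19.0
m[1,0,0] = 64.0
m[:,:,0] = [[82.0, -43.0, 27.0], [64.0, -31.0, -57.0], [-25.0, -47.0, -29.0]]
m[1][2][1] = 38.0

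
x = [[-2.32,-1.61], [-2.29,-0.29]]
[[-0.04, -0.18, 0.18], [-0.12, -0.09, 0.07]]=x @ [[0.06, 0.03, -0.02], [-0.06, 0.07, -0.08]]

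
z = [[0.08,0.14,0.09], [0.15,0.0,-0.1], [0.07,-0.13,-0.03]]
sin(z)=[[0.08,0.14,0.09], [0.15,0.00,-0.10], [0.07,-0.13,-0.03]]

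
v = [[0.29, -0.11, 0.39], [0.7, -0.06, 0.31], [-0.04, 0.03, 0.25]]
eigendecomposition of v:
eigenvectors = [[(-0.23-0.33j), -0.23+0.33j, 0.35+0.00j], [-0.91+0.00j, -0.91-0.00j, 0.90+0.00j], [0.07+0.03j, (0.07-0.03j), (0.26+0j)]]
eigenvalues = [(0.09+0.25j), (0.09-0.25j), (0.3+0j)]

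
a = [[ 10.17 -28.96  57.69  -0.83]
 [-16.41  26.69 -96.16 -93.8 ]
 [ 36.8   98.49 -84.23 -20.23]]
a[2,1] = 98.49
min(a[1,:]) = -96.16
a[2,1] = 98.49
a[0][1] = -28.96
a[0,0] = 10.17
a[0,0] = 10.17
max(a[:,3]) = -0.83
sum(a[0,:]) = 38.07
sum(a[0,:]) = 38.07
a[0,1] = -28.96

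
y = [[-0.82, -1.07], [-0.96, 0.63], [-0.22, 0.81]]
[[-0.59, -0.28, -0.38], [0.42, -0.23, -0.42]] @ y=[[0.84, 0.15], [-0.03, -0.93]]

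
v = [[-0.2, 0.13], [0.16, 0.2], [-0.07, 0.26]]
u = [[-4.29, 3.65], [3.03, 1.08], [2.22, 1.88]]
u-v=[[-4.09, 3.52], [2.87, 0.88], [2.29, 1.62]]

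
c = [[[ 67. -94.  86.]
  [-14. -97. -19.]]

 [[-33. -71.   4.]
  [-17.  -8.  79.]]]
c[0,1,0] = -14.0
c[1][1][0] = -17.0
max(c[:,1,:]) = 79.0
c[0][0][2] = 86.0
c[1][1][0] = -17.0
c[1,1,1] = -8.0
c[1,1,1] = -8.0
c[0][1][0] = -14.0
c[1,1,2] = 79.0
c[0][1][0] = -14.0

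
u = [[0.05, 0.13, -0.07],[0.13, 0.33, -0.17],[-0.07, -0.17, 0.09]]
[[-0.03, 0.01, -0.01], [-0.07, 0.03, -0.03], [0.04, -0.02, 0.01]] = u@ [[-0.09, 0.46, -0.03], [0.06, -0.05, -0.11], [0.46, 0.09, -0.08]]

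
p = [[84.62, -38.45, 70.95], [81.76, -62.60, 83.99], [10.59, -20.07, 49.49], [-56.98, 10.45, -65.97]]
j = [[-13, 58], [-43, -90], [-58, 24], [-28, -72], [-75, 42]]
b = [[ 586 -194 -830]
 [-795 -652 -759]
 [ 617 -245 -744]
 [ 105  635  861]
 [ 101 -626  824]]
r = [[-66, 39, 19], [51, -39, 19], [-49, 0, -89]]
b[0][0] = 586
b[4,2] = 824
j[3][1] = -72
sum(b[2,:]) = -372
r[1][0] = 51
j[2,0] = -58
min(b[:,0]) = -795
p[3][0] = -56.98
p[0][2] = 70.95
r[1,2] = 19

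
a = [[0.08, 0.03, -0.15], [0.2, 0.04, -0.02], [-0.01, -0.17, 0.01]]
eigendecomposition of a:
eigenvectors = [[(-0.59+0j),  -0.29-0.40j,  -0.29+0.40j],[-0.64+0.00j,  -0.23+0.52j,  -0.23-0.52j],[(0.5+0j),  (-0.65+0j),  (-0.65-0j)]]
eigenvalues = [(0.24+0j), (-0.05+0.13j), (-0.05-0.13j)]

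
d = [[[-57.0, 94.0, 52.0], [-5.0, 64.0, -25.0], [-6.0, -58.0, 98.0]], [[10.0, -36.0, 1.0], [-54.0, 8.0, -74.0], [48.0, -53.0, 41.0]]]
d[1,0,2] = 1.0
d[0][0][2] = 52.0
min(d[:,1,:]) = -74.0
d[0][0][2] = 52.0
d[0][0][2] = 52.0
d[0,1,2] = -25.0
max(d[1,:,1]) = 8.0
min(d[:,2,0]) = -6.0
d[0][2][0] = -6.0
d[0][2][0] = -6.0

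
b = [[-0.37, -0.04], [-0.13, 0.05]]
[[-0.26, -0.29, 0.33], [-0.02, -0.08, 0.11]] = b @ [[0.59, 0.73, -0.87], [1.06, 0.39, -0.12]]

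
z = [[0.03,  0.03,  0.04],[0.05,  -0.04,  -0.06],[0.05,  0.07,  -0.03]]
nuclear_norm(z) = 0.23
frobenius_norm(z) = 0.14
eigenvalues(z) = [(0.06+0j), (-0.05+0.06j), (-0.05-0.06j)]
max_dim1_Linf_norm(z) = 0.07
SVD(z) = [[-0.17, 0.50, -0.85], [-0.49, -0.79, -0.37], [-0.86, 0.35, 0.38]] @ diag([0.09807734119214612, 0.0914893970390002, 0.03755696172641686]) @ [[-0.74, -0.46, 0.49], [-0.07, 0.78, 0.62], [-0.67, 0.42, -0.61]]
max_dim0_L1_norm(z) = 0.14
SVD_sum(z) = [[0.01, 0.01, -0.01], [0.04, 0.02, -0.02], [0.06, 0.04, -0.04]] + [[-0.0, 0.04, 0.03],  [0.01, -0.06, -0.04],  [-0.0, 0.03, 0.02]] + [[0.02, -0.01, 0.02], [0.01, -0.01, 0.01], [-0.01, 0.01, -0.01]]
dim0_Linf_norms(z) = [0.05, 0.07, 0.06]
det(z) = 0.00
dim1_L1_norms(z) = [0.1, 0.15, 0.15]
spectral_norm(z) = 0.10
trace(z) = -0.04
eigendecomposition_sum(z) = [[(0.05+0j),(0.02+0j),0.01+0.00j], [0.01+0.00j,0j,0.00+0.00j], [(0.03+0j),0.01+0.00j,(0.01+0j)]] + [[-0.01-0.00j, 0.00-0.01j, 0.02+0.01j], [(0.02+0.01j), (-0.02+0.03j), -0.03-0.03j], [(0.01-0.02j), (0.03+0.01j), (-0.02+0.03j)]] + [[(-0.01+0j), 0.01j, (0.02-0.01j)],  [(0.02-0.01j), (-0.02-0.03j), -0.03+0.03j],  [(0.01+0.02j), 0.03-0.01j, -0.02-0.03j]]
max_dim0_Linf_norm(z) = 0.07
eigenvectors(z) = [[-0.84+0.00j, -0.28+0.10j, -0.28-0.10j], [(-0.09+0j), 0.73+0.00j, (0.73-0j)], [(-0.54+0j), (-0.12-0.6j), (-0.12+0.6j)]]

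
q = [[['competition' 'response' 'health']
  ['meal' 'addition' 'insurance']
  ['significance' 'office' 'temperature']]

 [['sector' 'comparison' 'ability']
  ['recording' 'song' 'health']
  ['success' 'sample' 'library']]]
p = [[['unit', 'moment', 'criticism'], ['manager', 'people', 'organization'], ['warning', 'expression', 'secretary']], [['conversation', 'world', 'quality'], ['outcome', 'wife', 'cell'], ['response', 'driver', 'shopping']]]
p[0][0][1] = 'moment'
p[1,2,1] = 'driver'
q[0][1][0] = 'meal'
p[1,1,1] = 'wife'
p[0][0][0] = 'unit'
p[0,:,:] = [['unit', 'moment', 'criticism'], ['manager', 'people', 'organization'], ['warning', 'expression', 'secretary']]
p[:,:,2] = [['criticism', 'organization', 'secretary'], ['quality', 'cell', 'shopping']]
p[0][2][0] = 'warning'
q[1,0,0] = 'sector'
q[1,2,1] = 'sample'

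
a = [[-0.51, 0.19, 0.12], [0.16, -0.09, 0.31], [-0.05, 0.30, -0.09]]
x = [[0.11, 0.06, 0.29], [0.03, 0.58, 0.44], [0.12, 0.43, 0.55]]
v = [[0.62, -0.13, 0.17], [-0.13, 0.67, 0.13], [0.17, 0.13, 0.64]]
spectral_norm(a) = 0.60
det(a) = 0.05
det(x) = 0.00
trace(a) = -0.69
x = a + v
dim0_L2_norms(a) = [0.54, 0.37, 0.34]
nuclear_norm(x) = 1.27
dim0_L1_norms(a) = [0.72, 0.58, 0.52]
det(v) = 0.22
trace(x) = 1.24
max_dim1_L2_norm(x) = 0.73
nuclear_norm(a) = 1.18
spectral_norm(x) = 1.04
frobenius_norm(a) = 0.74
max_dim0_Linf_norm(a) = 0.51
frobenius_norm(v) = 1.17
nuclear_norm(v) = 1.93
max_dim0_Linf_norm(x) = 0.58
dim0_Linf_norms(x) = [0.12, 0.58, 0.55]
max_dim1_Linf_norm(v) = 0.67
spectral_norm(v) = 0.80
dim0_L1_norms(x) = [0.26, 1.07, 1.28]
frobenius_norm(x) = 1.06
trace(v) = 1.93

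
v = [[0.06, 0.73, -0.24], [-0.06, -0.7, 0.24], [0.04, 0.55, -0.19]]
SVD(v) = [[-0.63, -0.73, 0.27], [0.61, -0.25, 0.75], [-0.48, 0.64, 0.6]] @ diag([1.21877032791562, 0.008449208135095957, 0.005243917842904618]) @ [[-0.08,-0.94,0.32], [-0.34,-0.28,-0.9], [-0.94,0.18,0.3]]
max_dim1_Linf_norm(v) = 0.73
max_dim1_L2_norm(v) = 0.77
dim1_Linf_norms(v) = [0.73, 0.7, 0.55]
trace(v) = -0.83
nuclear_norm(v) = 1.23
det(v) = -0.00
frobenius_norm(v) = 1.22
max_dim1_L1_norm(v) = 1.03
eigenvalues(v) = [(-0.83+0j), (-0+0.01j), (-0-0.01j)]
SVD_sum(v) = [[0.06, 0.73, -0.25], [-0.06, -0.7, 0.24], [0.04, 0.55, -0.19]] + [[0.0, 0.00, 0.01], [0.00, 0.00, 0.00], [-0.00, -0.00, -0.00]] + [[-0.00, 0.00, 0.0], [-0.00, 0.00, 0.0], [-0.0, 0.00, 0.00]]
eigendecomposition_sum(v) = [[0.06+0.00j, 0.72+0.00j, -0.25+0.00j], [-0.06-0.00j, -0.70-0.00j, (0.24-0j)], [0.05+0.00j, (0.56+0j), -0.19+0.00j]] + [[0j, 0j, 0.00-0.00j],[-0.00-0.00j, (-0+0j), (-0+0j)],[(-0+0j), -0.00+0.00j, 0.00+0.00j]] + [[-0j, 0.00-0.00j, 0.00+0.00j], [(-0+0j), -0.00-0.00j, (-0-0j)], [-0.00-0.00j, (-0-0j), -0j]]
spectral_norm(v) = 1.22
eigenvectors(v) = [[-0.63+0.00j, (-0.8+0j), (-0.8-0j)], [0.61+0.00j, (0.07-0.19j), (0.07+0.19j)], [(-0.48+0j), (-0-0.56j), -0.00+0.56j]]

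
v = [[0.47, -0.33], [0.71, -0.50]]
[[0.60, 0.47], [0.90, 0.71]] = v @ [[0.96, -1.18], [-0.44, -3.1]]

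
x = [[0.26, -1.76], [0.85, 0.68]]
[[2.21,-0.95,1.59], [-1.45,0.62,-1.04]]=x@[[-0.63,0.27,-0.45], [-1.35,0.58,-0.97]]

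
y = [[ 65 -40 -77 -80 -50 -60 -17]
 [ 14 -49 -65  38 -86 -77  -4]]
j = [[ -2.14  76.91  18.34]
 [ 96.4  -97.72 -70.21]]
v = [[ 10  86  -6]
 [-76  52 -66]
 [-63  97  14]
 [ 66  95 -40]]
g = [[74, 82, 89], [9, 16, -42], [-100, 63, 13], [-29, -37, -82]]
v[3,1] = 95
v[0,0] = 10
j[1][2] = -70.21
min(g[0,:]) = 74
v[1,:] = [-76, 52, -66]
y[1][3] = 38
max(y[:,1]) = -40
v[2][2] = 14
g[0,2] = 89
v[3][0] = 66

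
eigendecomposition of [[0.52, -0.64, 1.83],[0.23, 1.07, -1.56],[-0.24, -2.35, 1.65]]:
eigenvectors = [[0.6, -0.99, -0.57], [-0.45, 0.05, 0.6], [0.66, -0.14, 0.56]]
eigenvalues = [3.04, 0.81, -0.61]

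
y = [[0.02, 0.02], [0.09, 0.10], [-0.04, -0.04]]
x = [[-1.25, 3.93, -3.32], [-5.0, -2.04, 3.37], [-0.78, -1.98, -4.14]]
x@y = [[0.46, 0.5],  [-0.42, -0.44],  [-0.03, -0.05]]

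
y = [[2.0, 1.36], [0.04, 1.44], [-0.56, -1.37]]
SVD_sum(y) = [[1.46, 1.80],[0.72, 0.89],[-0.89, -1.10]] + [[0.54, -0.44], [-0.68, 0.55], [0.33, -0.27]]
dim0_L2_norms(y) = [2.08, 2.41]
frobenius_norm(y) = 3.18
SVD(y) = [[-0.79, 0.58], [-0.39, -0.73], [0.48, 0.36]] @ diag([2.9460766609628113, 1.1983039296147753]) @ [[-0.63, -0.78],[0.78, -0.63]]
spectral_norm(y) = 2.95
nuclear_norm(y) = 4.14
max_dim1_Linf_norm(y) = 2.0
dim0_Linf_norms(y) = [2.0, 1.44]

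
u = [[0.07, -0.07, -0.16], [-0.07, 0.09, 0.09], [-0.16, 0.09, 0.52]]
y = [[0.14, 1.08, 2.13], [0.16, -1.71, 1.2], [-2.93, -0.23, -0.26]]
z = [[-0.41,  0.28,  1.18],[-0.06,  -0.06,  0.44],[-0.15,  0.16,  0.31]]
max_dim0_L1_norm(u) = 0.77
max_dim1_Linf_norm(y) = 2.93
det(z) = 0.00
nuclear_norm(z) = 1.60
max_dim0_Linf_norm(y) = 2.93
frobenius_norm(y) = 4.34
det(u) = -0.00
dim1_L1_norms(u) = [0.3, 0.25, 0.77]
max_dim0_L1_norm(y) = 3.59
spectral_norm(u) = 0.59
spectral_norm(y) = 3.04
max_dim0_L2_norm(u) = 0.55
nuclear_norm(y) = 7.41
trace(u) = 0.68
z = y @ u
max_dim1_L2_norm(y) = 2.95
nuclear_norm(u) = 0.68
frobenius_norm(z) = 1.41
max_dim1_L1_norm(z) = 1.87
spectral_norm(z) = 1.39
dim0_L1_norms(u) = [0.3, 0.25, 0.77]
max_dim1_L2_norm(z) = 1.28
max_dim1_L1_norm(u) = 0.77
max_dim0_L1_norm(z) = 1.93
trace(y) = -1.83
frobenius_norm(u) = 0.60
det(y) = -14.40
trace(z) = -0.16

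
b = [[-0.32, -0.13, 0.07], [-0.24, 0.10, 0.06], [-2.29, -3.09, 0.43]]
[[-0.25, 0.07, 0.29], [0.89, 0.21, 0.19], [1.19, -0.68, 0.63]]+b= [[-0.57, -0.06, 0.36], [0.65, 0.31, 0.25], [-1.1, -3.77, 1.06]]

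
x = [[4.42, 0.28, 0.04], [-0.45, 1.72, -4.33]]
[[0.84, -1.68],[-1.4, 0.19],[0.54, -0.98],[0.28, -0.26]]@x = [[4.47, -2.65, 7.31], [-6.27, -0.07, -0.88], [2.83, -1.53, 4.26], [1.35, -0.37, 1.14]]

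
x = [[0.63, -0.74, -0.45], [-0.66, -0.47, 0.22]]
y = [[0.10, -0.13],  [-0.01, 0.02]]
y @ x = [[0.15, -0.01, -0.07], [-0.02, -0.0, 0.01]]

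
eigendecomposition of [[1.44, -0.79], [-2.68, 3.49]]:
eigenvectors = [[-0.72, 0.27], [-0.69, -0.96]]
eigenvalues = [0.69, 4.24]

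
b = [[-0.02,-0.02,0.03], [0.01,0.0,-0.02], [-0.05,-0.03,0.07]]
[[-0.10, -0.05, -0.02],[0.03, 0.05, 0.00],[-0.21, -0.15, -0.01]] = b @ [[1.55, 0.76, -2.15], [2.06, -1.63, 1.02], [-0.94, -2.36, -1.3]]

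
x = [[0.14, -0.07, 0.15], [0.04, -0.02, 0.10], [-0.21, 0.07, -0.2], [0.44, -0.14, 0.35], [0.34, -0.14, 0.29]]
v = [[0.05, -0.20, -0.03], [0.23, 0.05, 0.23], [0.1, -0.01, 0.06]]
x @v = [[0.01, -0.03, -0.01], [0.01, -0.01, 0.0], [-0.01, 0.05, 0.01], [0.02, -0.10, -0.02], [0.01, -0.08, -0.03]]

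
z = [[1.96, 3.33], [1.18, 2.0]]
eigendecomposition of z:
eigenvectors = [[-0.86,-0.86], [0.51,-0.52]]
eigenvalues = [-0.0, 3.96]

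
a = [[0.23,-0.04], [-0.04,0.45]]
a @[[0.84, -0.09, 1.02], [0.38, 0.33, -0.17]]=[[0.18, -0.03, 0.24],  [0.14, 0.15, -0.12]]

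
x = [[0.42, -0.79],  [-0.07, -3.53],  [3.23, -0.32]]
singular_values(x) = [3.69, 3.19]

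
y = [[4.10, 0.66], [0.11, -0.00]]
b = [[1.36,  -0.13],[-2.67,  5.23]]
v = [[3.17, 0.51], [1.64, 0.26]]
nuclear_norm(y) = 4.17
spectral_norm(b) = 5.92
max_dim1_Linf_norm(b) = 5.23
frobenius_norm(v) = 3.61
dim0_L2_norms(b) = [3.0, 5.23]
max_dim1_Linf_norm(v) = 3.17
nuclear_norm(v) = 3.62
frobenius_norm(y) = 4.15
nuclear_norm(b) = 7.06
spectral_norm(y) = 4.15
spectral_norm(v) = 3.61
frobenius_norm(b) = 6.03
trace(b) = 6.59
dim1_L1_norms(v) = [3.68, 1.9]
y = b @ v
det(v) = -0.01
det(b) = 6.77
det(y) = -0.07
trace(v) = 3.43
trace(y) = 4.10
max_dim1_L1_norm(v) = 3.68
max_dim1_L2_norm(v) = 3.21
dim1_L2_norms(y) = [4.15, 0.11]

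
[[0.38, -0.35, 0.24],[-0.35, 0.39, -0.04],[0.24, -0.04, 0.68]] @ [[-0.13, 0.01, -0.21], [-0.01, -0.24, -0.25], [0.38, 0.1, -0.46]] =[[0.05, 0.11, -0.10], [0.03, -0.1, -0.01], [0.23, 0.08, -0.35]]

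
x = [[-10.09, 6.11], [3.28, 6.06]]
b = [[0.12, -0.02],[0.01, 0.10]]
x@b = [[-1.15,0.81], [0.45,0.54]]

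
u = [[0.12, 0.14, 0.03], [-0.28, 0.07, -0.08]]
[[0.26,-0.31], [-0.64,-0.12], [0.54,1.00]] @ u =[[0.12, 0.01, 0.03], [-0.04, -0.10, -0.01], [-0.22, 0.15, -0.06]]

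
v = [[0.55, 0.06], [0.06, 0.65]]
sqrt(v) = [[0.74, 0.04],[0.04, 0.81]]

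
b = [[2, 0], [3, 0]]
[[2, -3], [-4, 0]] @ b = [[-5, 0], [-8, 0]]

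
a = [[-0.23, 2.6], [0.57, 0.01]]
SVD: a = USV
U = [[1.00, -0.02], [-0.02, -1.0]]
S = [2.61, 0.57]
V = [[-0.09, 1.00], [-1.00, -0.09]]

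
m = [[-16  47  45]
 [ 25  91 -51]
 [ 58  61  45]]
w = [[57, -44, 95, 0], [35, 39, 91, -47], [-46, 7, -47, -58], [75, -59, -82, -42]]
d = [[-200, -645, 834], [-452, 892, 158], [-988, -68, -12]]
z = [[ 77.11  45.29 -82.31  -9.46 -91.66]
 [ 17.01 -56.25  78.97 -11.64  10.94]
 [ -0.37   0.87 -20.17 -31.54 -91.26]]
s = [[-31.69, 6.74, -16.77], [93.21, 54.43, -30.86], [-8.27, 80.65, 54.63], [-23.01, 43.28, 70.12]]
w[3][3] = -42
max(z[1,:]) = 78.97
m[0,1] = 47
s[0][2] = -16.77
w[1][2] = 91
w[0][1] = -44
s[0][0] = -31.69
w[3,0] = 75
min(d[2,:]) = -988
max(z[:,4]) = 10.94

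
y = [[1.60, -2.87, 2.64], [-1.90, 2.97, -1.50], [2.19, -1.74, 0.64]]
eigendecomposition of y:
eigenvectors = [[-0.65, 0.70, 0.50], [0.61, 0.06, 0.69], [-0.45, -0.72, 0.53]]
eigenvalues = [6.12, -1.35, 0.44]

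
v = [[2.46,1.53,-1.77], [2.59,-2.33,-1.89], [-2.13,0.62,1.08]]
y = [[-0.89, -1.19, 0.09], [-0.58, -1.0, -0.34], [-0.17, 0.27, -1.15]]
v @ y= [[-2.78, -4.94, 1.74],  [-0.63, -1.26, 3.20],  [1.35, 2.21, -1.64]]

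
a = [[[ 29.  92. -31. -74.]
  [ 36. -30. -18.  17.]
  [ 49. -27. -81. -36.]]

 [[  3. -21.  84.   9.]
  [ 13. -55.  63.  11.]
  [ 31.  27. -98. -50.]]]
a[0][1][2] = -18.0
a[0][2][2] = -81.0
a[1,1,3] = 11.0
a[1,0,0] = 3.0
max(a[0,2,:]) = 49.0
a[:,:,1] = [[92.0, -30.0, -27.0], [-21.0, -55.0, 27.0]]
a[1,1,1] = -55.0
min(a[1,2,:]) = -98.0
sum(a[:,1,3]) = 28.0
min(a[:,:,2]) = -98.0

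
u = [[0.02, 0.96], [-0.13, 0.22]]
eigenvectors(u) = [[(0.94+0j), 0.94-0.00j], [0.10+0.33j, 0.10-0.33j]]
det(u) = 0.13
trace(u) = 0.24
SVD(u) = [[0.97, 0.22],[0.22, -0.97]] @ diag([0.9849328595911846, 0.13117645405152484]) @ [[-0.01, 1.0], [1.0, 0.01]]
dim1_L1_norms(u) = [0.98, 0.35]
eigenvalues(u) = [(0.12+0.34j), (0.12-0.34j)]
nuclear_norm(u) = 1.12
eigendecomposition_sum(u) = [[0.01+0.19j, 0.48-0.17j], [(-0.06+0.02j), 0.11+0.15j]] + [[0.01-0.19j, 0.48+0.17j], [-0.06-0.02j, (0.11-0.15j)]]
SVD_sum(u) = [[-0.01, 0.96],[-0.0, 0.22]] + [[0.03, 0.0],[-0.13, -0.0]]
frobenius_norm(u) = 0.99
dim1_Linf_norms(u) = [0.96, 0.22]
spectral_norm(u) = 0.98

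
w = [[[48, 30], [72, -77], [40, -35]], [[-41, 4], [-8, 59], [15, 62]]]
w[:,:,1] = [[30, -77, -35], [4, 59, 62]]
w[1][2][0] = 15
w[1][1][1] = 59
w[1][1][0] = -8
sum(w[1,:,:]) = 91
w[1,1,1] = 59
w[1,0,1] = 4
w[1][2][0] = 15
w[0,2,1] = -35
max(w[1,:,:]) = 62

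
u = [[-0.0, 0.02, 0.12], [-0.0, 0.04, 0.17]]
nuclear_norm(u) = 0.22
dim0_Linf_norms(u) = [0.0, 0.04, 0.17]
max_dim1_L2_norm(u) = 0.17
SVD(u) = [[-0.57, -0.82], [-0.82, 0.57]] @ diag([0.21273620163774803, 0.006580920356865027]) @ [[0.00, -0.21, -0.98], [-0.00, 0.98, -0.21]]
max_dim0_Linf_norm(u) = 0.17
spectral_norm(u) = 0.21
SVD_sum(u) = [[-0.0, 0.03, 0.12],[-0.00, 0.04, 0.17]] + [[0.00, -0.01, 0.00],[-0.00, 0.0, -0.0]]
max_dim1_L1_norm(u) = 0.21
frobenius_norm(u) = 0.21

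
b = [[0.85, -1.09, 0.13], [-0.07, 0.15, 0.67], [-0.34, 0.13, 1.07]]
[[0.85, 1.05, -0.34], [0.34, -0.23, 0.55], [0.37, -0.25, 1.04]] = b@[[0.79, -0.02, -0.62],[-0.09, -0.99, -0.08],[0.61, -0.12, 0.78]]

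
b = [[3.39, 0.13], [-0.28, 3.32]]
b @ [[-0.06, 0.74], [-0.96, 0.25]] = [[-0.33, 2.54], [-3.17, 0.62]]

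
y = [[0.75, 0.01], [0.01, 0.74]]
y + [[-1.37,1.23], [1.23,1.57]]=[[-0.62, 1.24], [1.24, 2.31]]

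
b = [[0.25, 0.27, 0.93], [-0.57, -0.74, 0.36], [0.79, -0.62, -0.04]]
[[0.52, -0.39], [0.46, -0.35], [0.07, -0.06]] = b@[[-0.07,0.05], [-0.25,0.19], [0.65,-0.49]]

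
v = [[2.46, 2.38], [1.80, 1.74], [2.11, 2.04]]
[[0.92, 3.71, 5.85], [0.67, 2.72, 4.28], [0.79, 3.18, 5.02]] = v@[[0.16, 3.24, 0.87],[0.22, -1.79, 1.56]]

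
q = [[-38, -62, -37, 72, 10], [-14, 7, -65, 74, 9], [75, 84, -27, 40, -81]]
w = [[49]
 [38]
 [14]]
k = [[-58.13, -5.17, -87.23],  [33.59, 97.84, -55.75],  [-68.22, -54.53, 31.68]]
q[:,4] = [10, 9, -81]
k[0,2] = -87.23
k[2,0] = -68.22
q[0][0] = -38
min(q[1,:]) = -65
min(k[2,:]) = -68.22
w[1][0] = 38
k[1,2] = -55.75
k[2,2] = 31.68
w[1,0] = 38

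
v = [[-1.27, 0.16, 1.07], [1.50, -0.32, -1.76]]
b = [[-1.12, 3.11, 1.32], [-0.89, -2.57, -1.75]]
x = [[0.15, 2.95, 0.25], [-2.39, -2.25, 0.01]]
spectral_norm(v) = 2.86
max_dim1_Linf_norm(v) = 1.76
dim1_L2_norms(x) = [2.96, 3.28]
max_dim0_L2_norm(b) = 4.03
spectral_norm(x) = 4.10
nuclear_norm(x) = 5.75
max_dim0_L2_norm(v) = 2.06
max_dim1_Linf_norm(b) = 3.11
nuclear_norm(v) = 3.09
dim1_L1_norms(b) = [5.55, 5.21]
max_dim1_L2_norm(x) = 3.28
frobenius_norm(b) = 4.81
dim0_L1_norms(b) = [2.01, 5.68, 3.07]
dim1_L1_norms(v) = [2.5, 3.58]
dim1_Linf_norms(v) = [1.27, 1.76]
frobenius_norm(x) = 4.42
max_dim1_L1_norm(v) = 3.58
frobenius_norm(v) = 2.87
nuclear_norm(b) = 6.06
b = v + x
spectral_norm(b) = 4.58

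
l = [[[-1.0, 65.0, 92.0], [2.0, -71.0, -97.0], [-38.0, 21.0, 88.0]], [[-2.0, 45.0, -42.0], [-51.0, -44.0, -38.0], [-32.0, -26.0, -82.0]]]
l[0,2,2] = 88.0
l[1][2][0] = -32.0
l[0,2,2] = 88.0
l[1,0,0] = -2.0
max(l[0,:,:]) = 92.0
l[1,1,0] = -51.0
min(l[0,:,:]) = -97.0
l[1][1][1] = -44.0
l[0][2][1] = 21.0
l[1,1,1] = -44.0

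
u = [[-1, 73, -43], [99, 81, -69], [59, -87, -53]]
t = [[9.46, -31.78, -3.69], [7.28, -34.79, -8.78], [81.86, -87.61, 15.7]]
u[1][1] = 81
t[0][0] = 9.46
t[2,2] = 15.7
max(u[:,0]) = 99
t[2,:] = [81.86, -87.61, 15.7]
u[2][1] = -87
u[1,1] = 81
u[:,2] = [-43, -69, -53]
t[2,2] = 15.7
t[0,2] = -3.69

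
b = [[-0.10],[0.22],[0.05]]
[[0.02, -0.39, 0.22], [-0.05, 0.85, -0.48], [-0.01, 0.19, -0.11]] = b @ [[-0.23, 3.88, -2.19]]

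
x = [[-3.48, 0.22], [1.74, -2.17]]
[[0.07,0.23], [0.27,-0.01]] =x @ [[-0.03, -0.07], [-0.15, -0.05]]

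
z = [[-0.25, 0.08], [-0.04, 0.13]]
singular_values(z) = [0.28, 0.11]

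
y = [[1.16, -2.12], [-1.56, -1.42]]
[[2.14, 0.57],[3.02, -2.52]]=y @ [[-0.68, 1.24], [-1.38, 0.41]]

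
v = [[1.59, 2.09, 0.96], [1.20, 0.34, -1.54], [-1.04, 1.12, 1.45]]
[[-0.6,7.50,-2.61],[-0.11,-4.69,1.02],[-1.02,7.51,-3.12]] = v@ [[0.51, -0.17, 0.67], [-0.81, 2.16, -1.54], [0.29, 3.39, -0.48]]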